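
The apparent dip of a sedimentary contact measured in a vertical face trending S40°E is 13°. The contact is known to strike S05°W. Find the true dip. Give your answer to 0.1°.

β = acute angle between strike S05°W and section S40°E = 45°.
tan δ = tan α / sin β = tan 13° / sin 45° = 0.2309 / 0.7071 = 0.3265
δ = arctan(0.3265) = 18.08°

18.1°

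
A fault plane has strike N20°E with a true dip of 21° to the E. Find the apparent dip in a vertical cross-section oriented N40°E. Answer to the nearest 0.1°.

7.5°

The strike is N20°E and the section trends N40°E; the acute angle between them is β = 20°.
tan α = tan 21° × sin 20° = 0.3839 × 0.3420 = 0.1313
apparent dip = arctan 0.1313 = 7.48°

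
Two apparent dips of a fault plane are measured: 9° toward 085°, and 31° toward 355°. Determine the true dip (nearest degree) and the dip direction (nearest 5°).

Each apparent-dip line lies in the plane. As unit vectors (x east, y north, z up), v₁ plunges 9°→085° and v₂ plunges 31°→355°.
Cross product v₁ × v₂ gives the pole to the plane: n ∝ (0.089, 0.518, 0.847).
tan δ = √(n_x²+n_y²)/n_z = 0.526/0.847, so δ = 31.9°.
The horizontal component of n points toward azimuth atan2(n_x, n_y) = 10°, the dip direction.

true dip 32°, dip direction 010°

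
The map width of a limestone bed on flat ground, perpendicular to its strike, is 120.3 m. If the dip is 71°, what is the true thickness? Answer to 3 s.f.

114 m

True thickness t = w · sin(dip) = 120.3 × sin 71°
t = 120.3 × 0.9455 = 113.746 m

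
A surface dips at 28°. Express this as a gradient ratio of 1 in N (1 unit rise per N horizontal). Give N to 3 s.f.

1 in 1.88

1 : N means tan θ = 1/N, so N = 1/tan 28° = 1/0.5317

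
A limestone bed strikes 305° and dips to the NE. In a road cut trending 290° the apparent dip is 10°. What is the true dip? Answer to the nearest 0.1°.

β = acute angle between strike 305° and section 290° = 15°.
tan δ = tan α / sin β = tan 10° / sin 15° = 0.1763 / 0.2588 = 0.6813
δ = arctan(0.6813) = 34.27°

34.3°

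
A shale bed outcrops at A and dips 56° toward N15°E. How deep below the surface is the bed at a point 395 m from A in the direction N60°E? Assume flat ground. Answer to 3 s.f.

The hole lies 45° from the dip direction, so the down-dip offset is 395 × cos 45° = 279.31 m.
Depth = down-dip offset × tan(dip) = 279.31 × tan 56° = 279.31 × 1.4826
Depth = 414.09 m

414 m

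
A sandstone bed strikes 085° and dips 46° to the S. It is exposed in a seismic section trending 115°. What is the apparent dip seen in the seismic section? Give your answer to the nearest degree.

The strike is 085° and the section trends 115°; the acute angle between them is β = 30°.
tan α = tan 46° × sin 30° = 1.0355 × 0.5000 = 0.5178
α = arctan(0.5178) = 27.37°

27°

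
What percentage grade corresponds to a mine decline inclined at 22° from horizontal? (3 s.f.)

40.4%

grade % = 100 × tan 22° = 100 × 0.4040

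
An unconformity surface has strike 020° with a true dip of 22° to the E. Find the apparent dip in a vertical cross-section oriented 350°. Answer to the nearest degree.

The strike is 020° and the section trends 350°; the acute angle between them is β = 30°.
tan(apparent dip) = tan 22° · sin 30° = 0.2020
apparent dip = arctan 0.2020 = 11.42°

11°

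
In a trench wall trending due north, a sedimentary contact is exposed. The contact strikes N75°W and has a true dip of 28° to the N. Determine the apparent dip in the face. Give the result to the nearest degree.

The section lies 75° from the strike.
tan α = tan 28° × sin 75° = 0.5317 × 0.9659 = 0.5136
apparent dip = arctan 0.5136 = 27.18°

27°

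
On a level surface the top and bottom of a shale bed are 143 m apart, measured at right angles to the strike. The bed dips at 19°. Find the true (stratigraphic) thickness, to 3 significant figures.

True thickness t = w · sin(dip) = 143 × sin 19°
t = 143 × 0.3256 = 46.556 m

46.6 m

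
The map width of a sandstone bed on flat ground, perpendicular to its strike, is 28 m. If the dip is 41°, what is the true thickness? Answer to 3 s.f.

18.4 m

True thickness t = w · sin(dip) = 28 × sin 41°
t = 28 × 0.6561 = 18.370 m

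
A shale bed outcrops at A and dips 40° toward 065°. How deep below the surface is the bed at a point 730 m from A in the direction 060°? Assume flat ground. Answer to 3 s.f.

The hole lies 5° from the dip direction, so the down-dip offset is 730 × cos 5° = 727.22 m.
Depth = down-dip offset × tan(dip) = 727.22 × tan 40° = 727.22 × 0.8391
Depth = 610.21 m

610 m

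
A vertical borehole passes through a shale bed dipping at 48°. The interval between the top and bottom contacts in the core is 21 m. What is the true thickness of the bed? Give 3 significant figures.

14.1 m

True thickness t = h · cos(dip) = 21 × cos 48°
t = 21 × 0.6691 = 14.052 m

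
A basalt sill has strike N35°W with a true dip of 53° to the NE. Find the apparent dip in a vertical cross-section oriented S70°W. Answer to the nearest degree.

52°

The strike is N35°W and the section trends S70°W; the acute angle between them is β = 75°.
tan α = tan 53° × sin 75° = 1.3270 × 0.9659 = 1.2818
apparent dip = arctan 1.2818 = 52.04°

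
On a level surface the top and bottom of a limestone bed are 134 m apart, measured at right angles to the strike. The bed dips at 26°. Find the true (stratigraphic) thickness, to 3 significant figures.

58.7 m

True thickness t = w · sin(dip) = 134 × sin 26°
t = 134 × 0.4384 = 58.742 m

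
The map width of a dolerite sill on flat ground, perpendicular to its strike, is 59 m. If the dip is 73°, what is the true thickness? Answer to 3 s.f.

56.4 m

True thickness t = w · sin(dip) = 59 × sin 73°
t = 59 × 0.9563 = 56.422 m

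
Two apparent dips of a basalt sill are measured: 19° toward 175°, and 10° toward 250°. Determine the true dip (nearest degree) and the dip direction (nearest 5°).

true dip 20°, dip direction 190°

Each apparent-dip line lies in the plane. As unit vectors (x east, y north, z up), v₁ plunges 19°→175° and v₂ plunges 10°→250°.
n = v₁ × v₂ = (-0.054, -0.316, 0.899) (taken with n_z > 0).
tan δ = √(n_x²+n_y²)/n_z = 0.320/0.899, so δ = 19.6°.
Dip direction = azimuth of (n_x, n_y) = atan2(-0.054, -0.316) = 190°.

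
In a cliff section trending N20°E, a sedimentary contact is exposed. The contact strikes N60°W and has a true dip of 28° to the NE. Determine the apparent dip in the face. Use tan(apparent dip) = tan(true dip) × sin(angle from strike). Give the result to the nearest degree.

28°

Angle between strike (N60°W) and section (N20°E): β = 80°.
tan α = tan 28° × sin 80° = 0.5317 × 0.9848 = 0.5236
α = arctan(0.5236) = 27.64°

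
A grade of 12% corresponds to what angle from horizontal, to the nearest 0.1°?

tan θ = 12/100 = 0.1200
θ = arctan(0.1200) = 6.84°

6.8°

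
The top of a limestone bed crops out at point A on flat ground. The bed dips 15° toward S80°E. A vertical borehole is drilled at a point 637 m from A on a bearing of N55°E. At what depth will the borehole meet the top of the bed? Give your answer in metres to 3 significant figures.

121 m

The hole lies 45° from the dip direction, so the down-dip offset is 637 × cos 45° = 450.43 m.
Depth = down-dip offset × tan(dip) = 450.43 × tan 15° = 450.43 × 0.2679
Depth = 120.69 m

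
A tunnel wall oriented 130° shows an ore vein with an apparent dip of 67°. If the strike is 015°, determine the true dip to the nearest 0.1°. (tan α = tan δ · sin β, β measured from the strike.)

The section is 65° from the strike.
tan δ = tan α / sin β = tan 67° / sin 65° = 2.3559 / 0.9063 = 2.5994
δ = arctan(2.5994) = 68.96°

69.0°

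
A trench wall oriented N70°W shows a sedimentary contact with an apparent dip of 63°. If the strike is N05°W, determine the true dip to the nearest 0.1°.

65.2°

β = acute angle between strike N05°W and section N70°W = 65°.
tan(true dip) = tan 63° / sin 65° = 2.1655
true dip = arctan 2.1655 = 65.21°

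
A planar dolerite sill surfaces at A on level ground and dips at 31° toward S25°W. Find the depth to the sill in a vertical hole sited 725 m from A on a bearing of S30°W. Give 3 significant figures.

434 m

The hole lies 5° from the dip direction, so the down-dip offset is 725 × cos 5° = 722.24 m.
Depth = down-dip offset × tan(dip) = 722.24 × tan 31° = 722.24 × 0.6009
Depth = 433.97 m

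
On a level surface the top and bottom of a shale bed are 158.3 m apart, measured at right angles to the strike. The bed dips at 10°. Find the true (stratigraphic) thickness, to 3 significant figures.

True thickness t = w · sin(dip) = 158.3 × sin 10°
t = 158.3 × 0.1736 = 27.489 m

27.5 m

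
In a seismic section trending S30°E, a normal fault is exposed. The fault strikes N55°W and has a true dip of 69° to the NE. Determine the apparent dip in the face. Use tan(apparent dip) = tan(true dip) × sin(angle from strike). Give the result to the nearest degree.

48°

Angle between strike (N55°W) and section (S30°E): β = 25°.
tan α = tan 69° × sin 25° = 2.6051 × 0.4226 = 1.1010
α = arctan(1.1010) = 47.75°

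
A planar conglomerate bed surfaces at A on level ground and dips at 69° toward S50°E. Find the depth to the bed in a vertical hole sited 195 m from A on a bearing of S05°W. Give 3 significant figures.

The hole lies 55° from the dip direction, so the down-dip offset is 195 × cos 55° = 111.85 m.
Depth = down-dip offset × tan(dip) = 111.85 × tan 69° = 111.85 × 2.6051
Depth = 291.37 m

291 m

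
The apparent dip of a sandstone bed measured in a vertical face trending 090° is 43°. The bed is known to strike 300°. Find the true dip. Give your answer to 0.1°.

β = acute angle between strike 300° and section 090° = 30°.
tan δ = tan α / sin β = tan 43° / sin 30° = 0.9325 / 0.5000 = 1.8650
true dip = arctan 1.8650 = 61.80°

61.8°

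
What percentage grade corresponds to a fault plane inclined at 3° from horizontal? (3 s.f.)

grade % = 100 × tan 3° = 100 × 0.0524

5.24%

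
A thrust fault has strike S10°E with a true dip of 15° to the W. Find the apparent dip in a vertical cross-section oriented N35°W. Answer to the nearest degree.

6°

The strike is S10°E and the section trends N35°W; the acute angle between them is β = 25°.
tan(apparent dip) = tan 15° · sin 25° = 0.1132
apparent dip = arctan 0.1132 = 6.46°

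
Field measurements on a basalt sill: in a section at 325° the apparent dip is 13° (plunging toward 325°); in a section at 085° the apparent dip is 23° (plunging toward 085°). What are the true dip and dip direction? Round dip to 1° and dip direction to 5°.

Represent each trace as a vector plunging at its apparent dip toward its trend (east-north-up frame): v₁ = (-0.559, 0.798, -0.225), v₂ = (0.917, 0.080, -0.391).
n = v₁ × v₂ = (0.294, 0.425, 0.777) (taken with n_z > 0).
tan δ = √(n_x²+n_y²)/n_z = 0.516/0.777, so δ = 33.6°.
The horizontal component of n points toward azimuth atan2(n_x, n_y) = 35°, the dip direction.

true dip 34°, dip direction 035°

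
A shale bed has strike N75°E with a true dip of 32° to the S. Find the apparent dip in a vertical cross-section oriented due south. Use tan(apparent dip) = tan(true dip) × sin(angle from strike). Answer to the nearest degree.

31°

The strike is N75°E and the section trends due south; the acute angle between them is β = 75°.
tan(apparent dip) = tan 32° · sin 75° = 0.6036
apparent dip = arctan 0.6036 = 31.11°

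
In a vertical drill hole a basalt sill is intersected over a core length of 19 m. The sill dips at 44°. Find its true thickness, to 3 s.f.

13.7 m

True thickness t = h · cos(dip) = 19 × cos 44°
t = 19 × 0.7193 = 13.667 m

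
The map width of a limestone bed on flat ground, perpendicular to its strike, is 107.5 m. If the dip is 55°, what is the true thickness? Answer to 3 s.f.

True thickness t = w · sin(dip) = 107.5 × sin 55°
t = 107.5 × 0.8192 = 88.059 m

88.1 m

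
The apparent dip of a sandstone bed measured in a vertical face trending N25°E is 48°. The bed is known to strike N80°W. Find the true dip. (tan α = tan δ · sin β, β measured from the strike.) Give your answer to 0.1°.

β = acute angle between strike N80°W and section N25°E = 75°.
tan(true dip) = tan 48° / sin 75° = 1.1498
true dip = arctan 1.1498 = 48.99°

49.0°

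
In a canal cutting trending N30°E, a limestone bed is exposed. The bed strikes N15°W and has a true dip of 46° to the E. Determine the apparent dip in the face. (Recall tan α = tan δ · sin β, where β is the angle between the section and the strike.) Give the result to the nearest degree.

The strike is N15°W and the section trends N30°E; the acute angle between them is β = 45°.
tan α = tan 46° × sin 45° = 1.0355 × 0.7071 = 0.7322
apparent dip = arctan 0.7322 = 36.21°

36°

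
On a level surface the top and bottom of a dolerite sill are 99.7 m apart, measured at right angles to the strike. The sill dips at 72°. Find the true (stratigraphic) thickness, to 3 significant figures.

True thickness t = w · sin(dip) = 99.7 × sin 72°
t = 99.7 × 0.9511 = 94.820 m

94.8 m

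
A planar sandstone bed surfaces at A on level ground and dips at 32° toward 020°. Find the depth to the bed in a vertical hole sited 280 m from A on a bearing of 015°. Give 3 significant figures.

The hole lies 5° from the dip direction, so the down-dip offset is 280 × cos 5° = 278.93 m.
Depth = down-dip offset × tan(dip) = 278.93 × tan 32° = 278.93 × 0.6249
Depth = 174.30 m

174 m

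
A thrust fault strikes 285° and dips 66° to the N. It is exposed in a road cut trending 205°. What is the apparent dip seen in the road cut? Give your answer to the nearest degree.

The section lies 80° from the strike.
tan(apparent dip) = tan 66° · sin 80° = 2.2119
apparent dip = arctan 2.2119 = 65.67°

66°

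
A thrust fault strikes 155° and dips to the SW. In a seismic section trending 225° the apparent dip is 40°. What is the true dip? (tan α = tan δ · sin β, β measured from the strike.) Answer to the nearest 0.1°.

41.8°

β = acute angle between strike 155° and section 225° = 70°.
tan δ = tan α / sin β = tan 40° / sin 70° = 0.8391 / 0.9397 = 0.8930
true dip = arctan 0.8930 = 41.76°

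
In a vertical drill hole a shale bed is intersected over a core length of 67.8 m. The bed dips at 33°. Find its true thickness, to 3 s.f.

True thickness t = h · cos(dip) = 67.8 × cos 33°
t = 67.8 × 0.8387 = 56.862 m

56.9 m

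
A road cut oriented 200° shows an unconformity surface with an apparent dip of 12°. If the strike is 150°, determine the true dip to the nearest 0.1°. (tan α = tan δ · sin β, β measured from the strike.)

β = acute angle between strike 150° and section 200° = 50°.
tan δ = tan α / sin β = tan 12° / sin 50° = 0.2126 / 0.7660 = 0.2775
δ = arctan(0.2775) = 15.51°

15.5°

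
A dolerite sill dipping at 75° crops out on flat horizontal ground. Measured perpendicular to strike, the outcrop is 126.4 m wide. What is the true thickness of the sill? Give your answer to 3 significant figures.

122 m

True thickness t = w · sin(dip) = 126.4 × sin 75°
t = 126.4 × 0.9659 = 122.093 m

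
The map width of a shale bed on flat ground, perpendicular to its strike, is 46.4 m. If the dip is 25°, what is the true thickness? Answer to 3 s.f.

True thickness t = w · sin(dip) = 46.4 × sin 25°
t = 46.4 × 0.4226 = 19.609 m

19.6 m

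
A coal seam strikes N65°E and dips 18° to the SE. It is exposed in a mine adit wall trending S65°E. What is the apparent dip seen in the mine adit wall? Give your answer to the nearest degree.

The section lies 50° from the strike.
tan α = tan 18° × sin 50° = 0.3249 × 0.7660 = 0.2489
apparent dip = arctan 0.2489 = 13.98°

14°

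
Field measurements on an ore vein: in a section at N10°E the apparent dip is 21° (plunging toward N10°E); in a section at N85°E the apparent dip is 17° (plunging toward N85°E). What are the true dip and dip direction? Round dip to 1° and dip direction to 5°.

The two traces are lines in the plane: v₁ = (sin 10°·cos 21°, cos 10°·cos 21°, −sin 21°), v₂ = (sin 85°·cos 17°, cos 85°·cos 17°, −sin 17°).
Cross product v₁ × v₂ gives the pole to the plane: n ∝ (0.239, 0.294, 0.862).
Dip δ = arctan(|n_h|/n_z) = arctan(0.379/0.862) = 23.7°.
Dip direction = azimuth of (n_x, n_y) = atan2(0.239, 0.294) = 39°.

true dip 24°, dip direction 040°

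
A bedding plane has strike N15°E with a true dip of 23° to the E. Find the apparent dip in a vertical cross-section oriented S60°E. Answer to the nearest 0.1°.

22.3°

The section lies 75° from the strike.
tan(apparent dip) = tan 23° · sin 75° = 0.4100
α = arctan(0.4100) = 22.29°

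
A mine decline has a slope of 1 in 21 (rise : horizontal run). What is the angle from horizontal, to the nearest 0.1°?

2.7°

tan θ = 1/21 = 0.0476
θ = arctan(0.0476) = 2.73°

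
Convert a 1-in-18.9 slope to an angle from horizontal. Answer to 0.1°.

tan θ = 1/18.9 = 0.0529
θ = arctan(0.0529) = 3.03°

3.0°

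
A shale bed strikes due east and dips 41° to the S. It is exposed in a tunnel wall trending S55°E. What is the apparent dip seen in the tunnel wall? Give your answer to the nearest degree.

The section lies 35° from the strike.
tan(apparent dip) = tan 41° · sin 35° = 0.4986
apparent dip = arctan 0.4986 = 26.50°

27°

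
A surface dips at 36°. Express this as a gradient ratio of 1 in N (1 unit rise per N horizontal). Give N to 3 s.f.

1 : N means tan θ = 1/N, so N = 1/tan 36° = 1/0.7265

1 in 1.38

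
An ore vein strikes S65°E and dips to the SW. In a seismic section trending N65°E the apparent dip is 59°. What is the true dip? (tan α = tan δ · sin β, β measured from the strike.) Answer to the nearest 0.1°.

65.3°

The section is 50° from the strike.
tan δ = tan α / sin β = tan 59° / sin 50° = 1.6643 / 0.7660 = 2.1726
true dip = arctan 2.1726 = 65.28°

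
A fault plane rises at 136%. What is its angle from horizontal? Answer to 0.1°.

53.7°

tan θ = 136/100 = 1.3600
θ = arctan(1.3600) = 53.67°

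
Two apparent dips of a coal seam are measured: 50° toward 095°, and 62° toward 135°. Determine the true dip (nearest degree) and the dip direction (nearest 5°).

The two traces are lines in the plane: v₁ = (sin 95°·cos 50°, cos 95°·cos 50°, −sin 50°), v₂ = (sin 135°·cos 62°, cos 135°·cos 62°, −sin 62°).
The plane normal is n = v₁ × v₂ ∝ (0.205, -0.311, 0.194).
True dip = arccos(n_z / |n|) = arccos(0.4619) = 62.5°.
Dip direction = azimuth of (n_x, n_y) = atan2(0.205, -0.311) = 147°.

true dip 62°, dip direction 145°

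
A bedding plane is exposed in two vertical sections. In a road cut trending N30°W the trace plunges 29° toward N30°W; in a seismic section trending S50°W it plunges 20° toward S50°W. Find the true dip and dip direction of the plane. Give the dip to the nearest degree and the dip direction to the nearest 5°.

Represent each trace as a vector plunging at its apparent dip toward its trend (east-north-up frame): v₁ = (-0.437, 0.757, -0.485), v₂ = (-0.720, -0.604, -0.342).
Cross product v₁ × v₂ gives the pole to the plane: n ∝ (-0.552, 0.199, 0.809).
True dip = arccos(n_z / |n|) = arccos(0.8096) = 35.9°.
Dip direction = azimuth of (n_x, n_y) = atan2(-0.552, 0.199) = 290°.

true dip 36°, dip direction 290°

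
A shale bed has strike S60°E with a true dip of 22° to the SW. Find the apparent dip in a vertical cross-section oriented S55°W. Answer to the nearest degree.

20°

The strike is S60°E and the section trends S55°W; the acute angle between them is β = 65°.
tan α = tan 22° × sin 65° = 0.4040 × 0.9063 = 0.3662
apparent dip = arctan 0.3662 = 20.11°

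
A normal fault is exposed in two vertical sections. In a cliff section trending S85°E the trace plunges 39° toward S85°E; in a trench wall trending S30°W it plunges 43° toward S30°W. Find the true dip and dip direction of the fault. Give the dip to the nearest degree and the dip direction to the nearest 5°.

Represent each trace as a vector plunging at its apparent dip toward its trend (east-north-up frame): v₁ = (0.774, -0.068, -0.629), v₂ = (-0.366, -0.633, -0.682).
n = v₁ × v₂ = (0.352, -0.758, 0.515) (taken with n_z > 0).
Dip δ = arctan(|n_h|/n_z) = arctan(0.836/0.515) = 58.4°.
Dip direction = atan2(0.352, -0.758) = 155° (azimuth of n's horizontal projection).

true dip 58°, dip direction 155°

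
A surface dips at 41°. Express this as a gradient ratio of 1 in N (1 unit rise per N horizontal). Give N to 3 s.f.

1 : N means tan θ = 1/N, so N = 1/tan 41° = 1/0.8693

1 in 1.15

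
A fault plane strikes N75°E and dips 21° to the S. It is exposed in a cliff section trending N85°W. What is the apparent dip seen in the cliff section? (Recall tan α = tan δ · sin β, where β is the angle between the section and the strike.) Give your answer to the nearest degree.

The section lies 20° from the strike.
tan(apparent dip) = tan 21° · sin 20° = 0.1313
α = arctan(0.1313) = 7.48°

7°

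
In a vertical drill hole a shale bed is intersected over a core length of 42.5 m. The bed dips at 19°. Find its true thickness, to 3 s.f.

True thickness t = h · cos(dip) = 42.5 × cos 19°
t = 42.5 × 0.9455 = 40.185 m

40.2 m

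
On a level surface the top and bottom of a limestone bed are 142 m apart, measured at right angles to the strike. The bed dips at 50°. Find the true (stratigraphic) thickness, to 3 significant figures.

True thickness t = w · sin(dip) = 142 × sin 50°
t = 142 × 0.7660 = 108.778 m

109 m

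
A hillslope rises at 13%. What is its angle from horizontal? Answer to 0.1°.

tan θ = 13/100 = 0.1300
θ = arctan(0.1300) = 7.41°

7.4°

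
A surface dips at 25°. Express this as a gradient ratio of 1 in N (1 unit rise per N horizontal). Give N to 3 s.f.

1 in 2.14

1 : N means tan θ = 1/N, so N = 1/tan 25° = 1/0.4663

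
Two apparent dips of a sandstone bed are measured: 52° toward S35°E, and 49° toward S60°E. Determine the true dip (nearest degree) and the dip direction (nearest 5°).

true dip 52°, dip direction 145°

Represent each trace as a vector plunging at its apparent dip toward its trend (east-north-up frame): v₁ = (0.353, -0.504, -0.788), v₂ = (0.568, -0.328, -0.755).
n = v₁ × v₂ = (0.122, -0.181, 0.171) (taken with n_z > 0).
Dip δ = arctan(|n_h|/n_z) = arctan(0.219/0.171) = 52.0°.
Dip direction = azimuth of (n_x, n_y) = atan2(0.122, -0.181) = 146°.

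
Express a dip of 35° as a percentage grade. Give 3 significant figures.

70.0%

grade % = 100 × tan 35° = 100 × 0.7002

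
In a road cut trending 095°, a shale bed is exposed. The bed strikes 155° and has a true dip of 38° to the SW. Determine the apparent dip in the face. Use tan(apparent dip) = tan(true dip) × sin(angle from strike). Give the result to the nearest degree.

34°

The section lies 60° from the strike.
tan(apparent dip) = tan 38° · sin 60° = 0.6766
α = arctan(0.6766) = 34.08°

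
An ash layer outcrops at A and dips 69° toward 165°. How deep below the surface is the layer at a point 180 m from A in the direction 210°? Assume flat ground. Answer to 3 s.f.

The hole lies 45° from the dip direction, so the down-dip offset is 180 × cos 45° = 127.28 m.
Depth = down-dip offset × tan(dip) = 127.28 × tan 69° = 127.28 × 2.6051
Depth = 331.57 m

332 m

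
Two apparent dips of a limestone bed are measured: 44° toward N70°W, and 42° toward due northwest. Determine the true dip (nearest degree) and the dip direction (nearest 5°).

true dip 44°, dip direction 295°

The two traces are lines in the plane: v₁ = (sin 290°·cos 44°, cos 290°·cos 44°, −sin 44°), v₂ = (sin 315°·cos 42°, cos 315°·cos 42°, −sin 42°).
n = v₁ × v₂ = (-0.200, 0.087, 0.226) (taken with n_z > 0).
tan δ = √(n_x²+n_y²)/n_z = 0.219/0.226, so δ = 44.1°.
Dip direction = atan2(-0.200, 0.087) = 294° (azimuth of n's horizontal projection).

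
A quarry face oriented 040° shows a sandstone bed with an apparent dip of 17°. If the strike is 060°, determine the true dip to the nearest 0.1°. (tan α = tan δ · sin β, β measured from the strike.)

41.8°

β = acute angle between strike 060° and section 040° = 20°.
tan δ = tan α / sin β = tan 17° / sin 20° = 0.3057 / 0.3420 = 0.8939
true dip = arctan 0.8939 = 41.79°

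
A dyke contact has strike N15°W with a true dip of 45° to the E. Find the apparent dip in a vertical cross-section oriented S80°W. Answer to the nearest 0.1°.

Angle between strike (N15°W) and section (S80°W): β = 85°.
tan α = tan 45° × sin 85° = 1.0000 × 0.9962 = 0.9962
apparent dip = arctan 0.9962 = 44.89°

44.9°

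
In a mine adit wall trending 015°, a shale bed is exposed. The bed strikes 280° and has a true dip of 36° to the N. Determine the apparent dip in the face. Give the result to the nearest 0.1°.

35.9°

Angle between strike (280°) and section (015°): β = 85°.
tan α = tan 36° × sin 85° = 0.7265 × 0.9962 = 0.7238
apparent dip = arctan 0.7238 = 35.90°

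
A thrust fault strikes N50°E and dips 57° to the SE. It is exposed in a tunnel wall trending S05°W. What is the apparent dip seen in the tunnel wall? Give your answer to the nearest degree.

47°

Angle between strike (N50°E) and section (S05°W): β = 45°.
tan(apparent dip) = tan 57° · sin 45° = 1.0888
apparent dip = arctan 1.0888 = 47.44°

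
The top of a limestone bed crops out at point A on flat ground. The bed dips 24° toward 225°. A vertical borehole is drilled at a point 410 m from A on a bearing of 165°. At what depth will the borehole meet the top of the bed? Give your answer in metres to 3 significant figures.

91.3 m

The hole lies 60° from the dip direction, so the down-dip offset is 410 × cos 60° = 205.00 m.
Depth = down-dip offset × tan(dip) = 205.00 × tan 24° = 205.00 × 0.4452
Depth = 91.27 m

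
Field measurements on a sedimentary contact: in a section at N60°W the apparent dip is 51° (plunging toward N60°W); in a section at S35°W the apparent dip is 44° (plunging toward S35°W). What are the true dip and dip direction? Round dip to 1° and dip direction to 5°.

true dip 56°, dip direction 265°

Represent each trace as a vector plunging at its apparent dip toward its trend (east-north-up frame): v₁ = (-0.545, 0.315, -0.777), v₂ = (-0.413, -0.589, -0.695).
Cross product v₁ × v₂ gives the pole to the plane: n ∝ (-0.677, -0.058, 0.451).
True dip = arccos(n_z / |n|) = arccos(0.5533) = 56.4°.
Dip direction = azimuth of (n_x, n_y) = atan2(-0.677, -0.058) = 265°.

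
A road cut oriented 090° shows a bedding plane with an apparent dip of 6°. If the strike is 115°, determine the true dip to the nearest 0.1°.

The section is 25° from the strike.
tan δ = tan α / sin β = tan 6° / sin 25° = 0.1051 / 0.4226 = 0.2487
δ = arctan(0.2487) = 13.97°

14.0°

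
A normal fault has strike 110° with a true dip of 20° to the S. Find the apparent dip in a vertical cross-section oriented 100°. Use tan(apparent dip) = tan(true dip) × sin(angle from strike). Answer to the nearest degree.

4°

Angle between strike (110°) and section (100°): β = 10°.
tan α = tan 20° × sin 10° = 0.3640 × 0.1736 = 0.0632
α = arctan(0.0632) = 3.62°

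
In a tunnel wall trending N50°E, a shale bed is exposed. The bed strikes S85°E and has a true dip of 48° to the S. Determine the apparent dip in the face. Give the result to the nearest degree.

The strike is S85°E and the section trends N50°E; the acute angle between them is β = 45°.
tan(apparent dip) = tan 48° · sin 45° = 0.7853
apparent dip = arctan 0.7853 = 38.14°

38°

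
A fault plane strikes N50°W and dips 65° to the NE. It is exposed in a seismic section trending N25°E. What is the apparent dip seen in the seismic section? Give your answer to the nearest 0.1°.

64.2°

Angle between strike (N50°W) and section (N25°E): β = 75°.
tan α = tan 65° × sin 75° = 2.1445 × 0.9659 = 2.0714
apparent dip = arctan 2.0714 = 64.23°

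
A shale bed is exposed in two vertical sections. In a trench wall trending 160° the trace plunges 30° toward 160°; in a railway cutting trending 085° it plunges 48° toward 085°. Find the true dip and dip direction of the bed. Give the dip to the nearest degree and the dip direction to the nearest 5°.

true dip 49°, dip direction 100°

Each apparent-dip line lies in the plane. As unit vectors (x east, y north, z up), v₁ plunges 30°→160° and v₂ plunges 48°→085°.
The plane normal is n = v₁ × v₂ ∝ (0.634, -0.113, 0.560).
tan δ = √(n_x²+n_y²)/n_z = 0.644/0.560, so δ = 49.0°.
Dip direction = atan2(0.634, -0.113) = 100° (azimuth of n's horizontal projection).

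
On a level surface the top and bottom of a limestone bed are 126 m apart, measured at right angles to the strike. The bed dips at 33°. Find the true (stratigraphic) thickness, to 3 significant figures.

68.6 m

True thickness t = w · sin(dip) = 126 × sin 33°
t = 126 × 0.5446 = 68.625 m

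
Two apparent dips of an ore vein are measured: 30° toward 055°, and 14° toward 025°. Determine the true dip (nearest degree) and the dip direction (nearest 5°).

true dip 37°, dip direction 095°

The two traces are lines in the plane: v₁ = (sin 55°·cos 30°, cos 55°·cos 30°, −sin 30°), v₂ = (sin 25°·cos 14°, cos 25°·cos 14°, −sin 14°).
Cross product v₁ × v₂ gives the pole to the plane: n ∝ (0.320, -0.033, 0.420).
True dip = arccos(n_z / |n|) = arccos(0.7944) = 37.4°.
Dip direction = atan2(0.320, -0.033) = 96° (azimuth of n's horizontal projection).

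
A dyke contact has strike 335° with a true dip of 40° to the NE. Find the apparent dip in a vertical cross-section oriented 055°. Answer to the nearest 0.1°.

The strike is 335° and the section trends 055°; the acute angle between them is β = 80°.
tan(apparent dip) = tan 40° · sin 80° = 0.8264
apparent dip = arctan 0.8264 = 39.57°

39.6°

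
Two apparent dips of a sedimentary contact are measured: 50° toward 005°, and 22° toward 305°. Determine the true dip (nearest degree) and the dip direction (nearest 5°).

Represent each trace as a vector plunging at its apparent dip toward its trend (east-north-up frame): v₁ = (0.056, 0.640, -0.766), v₂ = (-0.760, 0.532, -0.375).
Cross product v₁ × v₂ gives the pole to the plane: n ∝ (0.168, 0.603, 0.516).
Dip δ = arctan(|n_h|/n_z) = arctan(0.626/0.516) = 50.5°.
Dip direction = atan2(0.168, 0.603) = 16° (azimuth of n's horizontal projection).

true dip 50°, dip direction 015°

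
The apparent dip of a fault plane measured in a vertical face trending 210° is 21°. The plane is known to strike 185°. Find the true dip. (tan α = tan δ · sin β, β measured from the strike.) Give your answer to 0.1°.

42.2°

β = acute angle between strike 185° and section 210° = 25°.
tan δ = tan α / sin β = tan 21° / sin 25° = 0.3839 / 0.4226 = 0.9083
true dip = arctan 0.9083 = 42.25°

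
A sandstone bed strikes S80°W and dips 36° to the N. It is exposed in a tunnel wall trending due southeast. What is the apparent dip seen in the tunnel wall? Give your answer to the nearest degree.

Angle between strike (S80°W) and section (due southeast): β = 55°.
tan α = tan 36° × sin 55° = 0.7265 × 0.8192 = 0.5951
apparent dip = arctan 0.5951 = 30.76°

31°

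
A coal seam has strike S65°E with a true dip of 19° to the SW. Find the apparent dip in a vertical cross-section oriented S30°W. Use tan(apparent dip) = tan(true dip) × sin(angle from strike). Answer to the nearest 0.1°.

18.9°

The section lies 85° from the strike.
tan(apparent dip) = tan 19° · sin 85° = 0.3430
apparent dip = arctan 0.3430 = 18.93°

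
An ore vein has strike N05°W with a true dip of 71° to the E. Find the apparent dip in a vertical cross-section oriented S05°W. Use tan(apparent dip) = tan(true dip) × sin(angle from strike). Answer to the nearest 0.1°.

26.8°

The strike is N05°W and the section trends S05°W; the acute angle between them is β = 10°.
tan α = tan 71° × sin 10° = 2.9042 × 0.1736 = 0.5043
α = arctan(0.5043) = 26.76°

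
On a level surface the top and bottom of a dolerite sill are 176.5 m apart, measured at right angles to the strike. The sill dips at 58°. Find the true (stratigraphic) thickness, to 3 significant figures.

150 m

True thickness t = w · sin(dip) = 176.5 × sin 58°
t = 176.5 × 0.8480 = 149.680 m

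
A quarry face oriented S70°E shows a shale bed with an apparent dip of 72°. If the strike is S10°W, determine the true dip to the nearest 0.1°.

72.3°

β = acute angle between strike S10°W and section S70°E = 80°.
tan(true dip) = tan 72° / sin 80° = 3.1252
δ = arctan(3.1252) = 72.26°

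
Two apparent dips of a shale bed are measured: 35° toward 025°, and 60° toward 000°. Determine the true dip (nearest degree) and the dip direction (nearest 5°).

true dip 70°, dip direction 310°

Represent each trace as a vector plunging at its apparent dip toward its trend (east-north-up frame): v₁ = (0.346, 0.742, -0.574), v₂ = (0.000, 0.500, -0.866).
n = v₁ × v₂ = (-0.356, 0.300, 0.173) (taken with n_z > 0).
Dip δ = arctan(|n_h|/n_z) = arctan(0.466/0.173) = 69.6°.
Dip direction = azimuth of (n_x, n_y) = atan2(-0.356, 0.300) = 310°.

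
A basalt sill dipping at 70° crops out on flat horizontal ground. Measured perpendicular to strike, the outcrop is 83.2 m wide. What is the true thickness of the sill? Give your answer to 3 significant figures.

True thickness t = w · sin(dip) = 83.2 × sin 70°
t = 83.2 × 0.9397 = 78.182 m

78.2 m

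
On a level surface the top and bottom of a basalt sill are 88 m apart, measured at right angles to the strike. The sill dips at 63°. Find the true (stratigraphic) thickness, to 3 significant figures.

78.4 m

True thickness t = w · sin(dip) = 88 × sin 63°
t = 88 × 0.8910 = 78.409 m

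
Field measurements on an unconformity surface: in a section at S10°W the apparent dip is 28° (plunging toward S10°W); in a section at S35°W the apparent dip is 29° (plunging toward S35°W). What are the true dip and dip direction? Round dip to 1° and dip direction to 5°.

The two traces are lines in the plane: v₁ = (sin 190°·cos 28°, cos 190°·cos 28°, −sin 28°), v₂ = (sin 215°·cos 29°, cos 215°·cos 29°, −sin 29°).
Cross product v₁ × v₂ gives the pole to the plane: n ∝ (-0.085, -0.161, 0.326).
Dip δ = arctan(|n_h|/n_z) = arctan(0.182/0.326) = 29.2°.
Dip direction = azimuth of (n_x, n_y) = atan2(-0.085, -0.161) = 208°.

true dip 29°, dip direction 210°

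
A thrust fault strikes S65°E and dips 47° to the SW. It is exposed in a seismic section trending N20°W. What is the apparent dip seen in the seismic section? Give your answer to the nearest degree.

Angle between strike (S65°E) and section (N20°W): β = 45°.
tan α = tan 47° × sin 45° = 1.0724 × 0.7071 = 0.7583
apparent dip = arctan 0.7583 = 37.17°

37°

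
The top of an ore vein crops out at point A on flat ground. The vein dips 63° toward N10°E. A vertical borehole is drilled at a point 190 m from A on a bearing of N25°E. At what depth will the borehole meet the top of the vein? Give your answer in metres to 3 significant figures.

The hole lies 15° from the dip direction, so the down-dip offset is 190 × cos 15° = 183.53 m.
Depth = down-dip offset × tan(dip) = 183.53 × tan 63° = 183.53 × 1.9626
Depth = 360.19 m

360 m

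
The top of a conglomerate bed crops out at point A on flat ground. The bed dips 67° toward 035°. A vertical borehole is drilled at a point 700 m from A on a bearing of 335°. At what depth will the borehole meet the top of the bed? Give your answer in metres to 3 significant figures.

825 m

The hole lies 60° from the dip direction, so the down-dip offset is 700 × cos 60° = 350.00 m.
Depth = down-dip offset × tan(dip) = 350.00 × tan 67° = 350.00 × 2.3559
Depth = 824.55 m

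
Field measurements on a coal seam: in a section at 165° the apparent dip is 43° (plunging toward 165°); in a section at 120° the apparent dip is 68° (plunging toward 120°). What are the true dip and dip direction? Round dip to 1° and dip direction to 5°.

Each apparent-dip line lies in the plane. As unit vectors (x east, y north, z up), v₁ plunges 43°→165° and v₂ plunges 68°→120°.
The plane normal is n = v₁ × v₂ ∝ (0.527, -0.046, 0.194).
tan δ = √(n_x²+n_y²)/n_z = 0.529/0.194, so δ = 69.9°.
Dip direction = azimuth of (n_x, n_y) = atan2(0.527, -0.046) = 95°.

true dip 70°, dip direction 095°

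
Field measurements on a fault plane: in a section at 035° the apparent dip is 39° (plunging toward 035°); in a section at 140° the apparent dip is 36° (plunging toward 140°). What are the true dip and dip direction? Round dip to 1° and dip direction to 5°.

Each apparent-dip line lies in the plane. As unit vectors (x east, y north, z up), v₁ plunges 39°→035° and v₂ plunges 36°→140°.
The plane normal is n = v₁ × v₂ ∝ (0.764, 0.065, 0.607).
True dip = arccos(n_z / |n|) = arccos(0.6208) = 51.6°.
Dip direction = atan2(0.764, 0.065) = 85° (azimuth of n's horizontal projection).

true dip 52°, dip direction 085°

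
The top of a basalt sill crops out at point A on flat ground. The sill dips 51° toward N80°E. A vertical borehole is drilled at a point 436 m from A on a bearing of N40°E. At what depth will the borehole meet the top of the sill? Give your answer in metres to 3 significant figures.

The hole lies 40° from the dip direction, so the down-dip offset is 436 × cos 40° = 334.00 m.
Depth = down-dip offset × tan(dip) = 334.00 × tan 51° = 334.00 × 1.2349
Depth = 412.45 m

412 m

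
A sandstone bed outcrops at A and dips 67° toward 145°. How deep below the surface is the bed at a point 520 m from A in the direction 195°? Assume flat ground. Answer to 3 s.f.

The hole lies 50° from the dip direction, so the down-dip offset is 520 × cos 50° = 334.25 m.
Depth = down-dip offset × tan(dip) = 334.25 × tan 67° = 334.25 × 2.3559
Depth = 787.44 m

787 m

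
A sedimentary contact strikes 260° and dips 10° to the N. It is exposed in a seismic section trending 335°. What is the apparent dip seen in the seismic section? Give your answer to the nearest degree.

10°

The section lies 75° from the strike.
tan(apparent dip) = tan 10° · sin 75° = 0.1703
apparent dip = arctan 0.1703 = 9.67°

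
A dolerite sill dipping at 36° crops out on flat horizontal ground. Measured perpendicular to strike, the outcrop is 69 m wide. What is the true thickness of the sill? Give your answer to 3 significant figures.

True thickness t = w · sin(dip) = 69 × sin 36°
t = 69 × 0.5878 = 40.557 m

40.6 m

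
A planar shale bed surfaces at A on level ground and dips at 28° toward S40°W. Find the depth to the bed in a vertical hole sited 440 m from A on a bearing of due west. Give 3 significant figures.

The hole lies 50° from the dip direction, so the down-dip offset is 440 × cos 50° = 282.83 m.
Depth = down-dip offset × tan(dip) = 282.83 × tan 28° = 282.83 × 0.5317
Depth = 150.38 m

150 m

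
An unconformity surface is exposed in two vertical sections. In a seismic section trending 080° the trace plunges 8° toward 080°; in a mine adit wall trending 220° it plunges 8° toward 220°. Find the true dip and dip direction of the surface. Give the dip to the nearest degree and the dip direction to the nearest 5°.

Each apparent-dip line lies in the plane. As unit vectors (x east, y north, z up), v₁ plunges 8°→080° and v₂ plunges 8°→220°.
n = v₁ × v₂ = (0.130, -0.224, 0.630) (taken with n_z > 0).
tan δ = √(n_x²+n_y²)/n_z = 0.259/0.630, so δ = 22.3°.
Dip direction = azimuth of (n_x, n_y) = atan2(0.130, -0.224) = 150°.

true dip 22°, dip direction 150°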